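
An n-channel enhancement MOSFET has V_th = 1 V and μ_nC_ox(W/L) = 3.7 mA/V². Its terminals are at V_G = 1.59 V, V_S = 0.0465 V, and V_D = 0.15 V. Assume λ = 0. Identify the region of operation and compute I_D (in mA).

Triode; I_D = 0.188 mA

V_GS = V_G − V_S = 1.59 − 0.0465 = 1.54 V; V_DS = V_D − V_S = 0.15 − 0.0465 = 0.103 V.
V_ov = V_GS − V_th = 1.54 − 1 = 0.544 V.
Since V_DS = 0.103 V < V_ov = 0.544 V, the device is in the triode region.
I_D = k_n [V_ov · V_DS − ½ V_DS²] = 3.7 × [0.544 × 0.103 − 0.5 × 0.103²] = 0.188 mA.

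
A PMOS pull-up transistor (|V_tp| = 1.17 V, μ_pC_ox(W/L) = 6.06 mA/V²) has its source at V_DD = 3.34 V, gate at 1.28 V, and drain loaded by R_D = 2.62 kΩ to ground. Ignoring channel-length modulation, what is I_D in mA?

I_D = 1.18 mA

V_SG = V_DD − V_G = 3.34 − 1.28 = 2.06 V, so V_ov = 2.06 − 1.17 = 0.89 V.
Assume saturation: I_D = ½ k_p V_ov² = 0.5 × 6.06 × 0.89² = 2.4 mA, giving V_SD = V_DD − I_D R_D = 3.34 − 2.4 × 2.62 = -2.95 V.
But -2.95 V < V_ov = 0.89 V, so the device is actually in triode.
In triode I_D = k_p[V_ov V_SD − ½ V_SD²] and I_D = (V_DD − V_SD)/R_D. Equating: 7.94 V_SD² − 15.13 V_SD + 3.34 = 0, giving V_SD = 0.255 V (the root below V_ov).
I_D = (3.34 − 0.255) / 2.62 = 1.18 mA.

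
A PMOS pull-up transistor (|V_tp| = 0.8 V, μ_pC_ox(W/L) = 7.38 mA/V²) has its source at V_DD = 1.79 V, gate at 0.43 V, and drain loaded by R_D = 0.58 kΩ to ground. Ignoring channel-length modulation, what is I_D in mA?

I_D = 1.16 mA

V_SG = V_DD − V_G = 1.79 − 0.43 = 1.36 V, so V_ov = 1.36 − 0.8 = 0.56 V.
Assume saturation: I_D = ½ k_p V_ov² = 0.5 × 7.38 × 0.56² = 1.16 mA, giving V_SD = V_DD − I_D R_D = 1.79 − 1.16 × 0.58 = 1.12 V.
V_SD = 1.12 V ≥ V_ov = 0.56 V, confirming saturation.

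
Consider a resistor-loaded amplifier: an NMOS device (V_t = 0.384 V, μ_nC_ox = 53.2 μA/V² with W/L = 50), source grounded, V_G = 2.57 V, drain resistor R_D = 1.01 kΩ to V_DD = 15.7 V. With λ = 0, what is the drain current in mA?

V_GS = V_G = 2.57 V, so V_ov = 2.57 − 0.384 = 2.19 V.
k_n = μ_nC_ox · (W/L) = 2.66 mA/V².
Assume saturation: I_D = ½ k_n V_ov² = 0.5 × 2.66 × 2.19² = 6.36 mA, giving V_DS = V_DD − I_D R_D = 15.7 − 6.36 × 1.01 = 9.28 V.
V_DS = 9.28 V ≥ V_ov = 2.19 V, confirming saturation.

I_D = 6.36 mA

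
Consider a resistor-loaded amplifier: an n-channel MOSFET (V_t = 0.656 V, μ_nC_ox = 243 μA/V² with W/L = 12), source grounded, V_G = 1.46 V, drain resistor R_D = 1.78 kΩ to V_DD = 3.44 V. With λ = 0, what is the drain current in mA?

V_GS = V_G = 1.46 V, so V_ov = 1.46 − 0.656 = 0.804 V.
k_n = μ_nC_ox · (W/L) = 2.916 mA/V².
Assume saturation: I_D = ½ k_n V_ov² = 0.5 × 2.916 × 0.804² = 0.942 mA, giving V_DS = V_DD − I_D R_D = 3.44 − 0.942 × 1.78 = 1.76 V.
V_DS = 1.76 V ≥ V_ov = 0.804 V, confirming saturation.

I_D = 0.942 mA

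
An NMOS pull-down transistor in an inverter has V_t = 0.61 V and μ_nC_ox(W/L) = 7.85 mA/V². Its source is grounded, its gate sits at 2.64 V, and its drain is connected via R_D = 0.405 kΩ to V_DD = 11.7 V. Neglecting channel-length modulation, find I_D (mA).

V_GS = V_G = 2.64 V, so V_ov = 2.64 − 0.61 = 2.03 V.
Assume saturation: I_D = ½ k_n V_ov² = 0.5 × 7.85 × 2.03² = 16.2 mA, giving V_DS = V_DD − I_D R_D = 11.7 − 16.2 × 0.405 = 5.15 V.
V_DS = 5.15 V ≥ V_ov = 2.03 V, confirming saturation.

I_D = 16.2 mA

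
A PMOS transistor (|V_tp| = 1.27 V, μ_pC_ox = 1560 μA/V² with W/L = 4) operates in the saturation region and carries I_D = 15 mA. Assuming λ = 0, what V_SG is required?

V_SG = 3.46 V

k_p = μ_pC_ox · (W/L) = 6.24 mA/V².
In saturation I_D = ½ k_p (V_SG − |V_tp|)², so V_SG − |V_tp| = √(2 I_D / k_p) = √(2 × 15 / 6.24) = 2.19 V.
V_SG = 1.27 + 2.19 = 3.46 V.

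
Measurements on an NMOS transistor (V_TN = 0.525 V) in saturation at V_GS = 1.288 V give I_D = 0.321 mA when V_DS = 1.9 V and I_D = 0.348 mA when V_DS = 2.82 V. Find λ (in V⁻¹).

With V_GS fixed, I_D ∝ (1 + λ V_DS) in saturation, so I_D2/I_D1 = (1 + λ V_DS2)/(1 + λ V_DS1).
0.348/0.321 = 1.084 = (1 + 2.82 λ)/(1 + 1.9 λ).
Solving: λ (I_D1 V_DS2 − I_D2 V_DS1) = I_D2 − I_D1, so λ = (0.348 − 0.321) / (0.321 × 2.82 − 0.348 × 1.9) = 0.027 / 0.244 = 0.111 V⁻¹.

λ = 0.111 V⁻¹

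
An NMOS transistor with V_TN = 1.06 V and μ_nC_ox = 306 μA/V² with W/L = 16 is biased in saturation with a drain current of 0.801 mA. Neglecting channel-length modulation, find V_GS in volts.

k_n = μ_nC_ox · (W/L) = 4.896 mA/V².
In saturation I_D = ½ k_n (V_GS − V_TN)², so V_GS − V_TN = √(2 I_D / k_n) = √(2 × 0.801 / 4.896) = 0.572 V.
V_GS = 1.06 + 0.572 = 1.63 V.

V_GS = 1.63 V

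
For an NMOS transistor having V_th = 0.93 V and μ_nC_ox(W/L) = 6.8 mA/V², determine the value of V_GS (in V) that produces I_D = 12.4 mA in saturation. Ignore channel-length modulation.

V_GS = 2.84 V

In saturation I_D = ½ k_n (V_GS − V_th)², so V_GS − V_th = √(2 I_D / k_n) = √(2 × 12.4 / 6.8) = 1.91 V.
V_GS = 0.93 + 1.91 = 2.84 V.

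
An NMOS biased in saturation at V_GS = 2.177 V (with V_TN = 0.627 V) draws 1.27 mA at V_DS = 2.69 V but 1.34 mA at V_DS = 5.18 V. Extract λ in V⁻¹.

λ = 0.0235 V⁻¹

With V_GS fixed, I_D ∝ (1 + λ V_DS) in saturation, so I_D2/I_D1 = (1 + λ V_DS2)/(1 + λ V_DS1).
1.34/1.27 = 1.055 = (1 + 5.18 λ)/(1 + 2.69 λ).
Solving: λ (I_D1 V_DS2 − I_D2 V_DS1) = I_D2 − I_D1, so λ = (1.34 − 1.27) / (1.27 × 5.18 − 1.34 × 2.69) = 0.07 / 2.97 = 0.0235 V⁻¹.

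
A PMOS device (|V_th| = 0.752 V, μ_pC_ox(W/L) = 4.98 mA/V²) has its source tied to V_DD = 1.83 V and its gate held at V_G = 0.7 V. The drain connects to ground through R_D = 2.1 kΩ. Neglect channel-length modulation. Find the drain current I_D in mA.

I_D = 0.356 mA

V_SG = V_DD − V_G = 1.83 − 0.7 = 1.13 V, so V_ov = 1.13 − 0.752 = 0.378 V.
Assume saturation: I_D = ½ k_p V_ov² = 0.5 × 4.98 × 0.378² = 0.356 mA, giving V_SD = V_DD − I_D R_D = 1.83 − 0.356 × 2.1 = 1.08 V.
V_SD = 1.08 V ≥ V_ov = 0.378 V, confirming saturation.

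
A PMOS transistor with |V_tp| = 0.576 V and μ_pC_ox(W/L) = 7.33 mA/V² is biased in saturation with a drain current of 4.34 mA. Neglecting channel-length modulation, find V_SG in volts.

V_SG = 1.66 V

In saturation I_D = ½ k_p (V_SG − |V_tp|)², so V_SG − |V_tp| = √(2 I_D / k_p) = √(2 × 4.34 / 7.33) = 1.09 V.
V_SG = 0.576 + 1.09 = 1.66 V.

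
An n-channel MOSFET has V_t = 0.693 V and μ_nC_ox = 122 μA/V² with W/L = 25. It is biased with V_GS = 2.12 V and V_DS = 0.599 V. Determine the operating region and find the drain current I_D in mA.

k_n = μ_nC_ox · (W/L) = 3.05 mA/V².
V_ov = V_GS − V_t = 2.12 − 0.693 = 1.43 V.
Since V_DS = 0.599 V < V_ov = 1.43 V, the device is in the triode region.
I_D = k_n [V_ov · V_DS − ½ V_DS²] = 3.05 × [1.43 × 0.599 − 0.5 × 0.599²] = 2.06 mA.

Triode; I_D = 2.06 mA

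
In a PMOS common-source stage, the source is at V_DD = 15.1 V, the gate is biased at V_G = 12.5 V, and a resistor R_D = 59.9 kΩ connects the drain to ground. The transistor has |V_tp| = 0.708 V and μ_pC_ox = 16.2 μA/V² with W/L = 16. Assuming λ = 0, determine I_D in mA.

I_D = 0.242 mA

V_SG = V_DD − V_G = 15.1 − 12.5 = 2.6 V, so V_ov = 2.6 − 0.708 = 1.89 V.
k_p = μ_pC_ox · (W/L) = 0.2592 mA/V².
Assume saturation: I_D = ½ k_p V_ov² = 0.5 × 0.2592 × 1.89² = 0.464 mA, giving V_SD = V_DD − I_D R_D = 15.1 − 0.464 × 59.9 = -12.7 V.
But -12.7 V < V_ov = 1.89 V, so the device is actually in triode.
In triode I_D = k_p[V_ov V_SD − ½ V_SD²] and I_D = (V_DD − V_SD)/R_D. Equating: 7.76 V_SD² − 30.38 V_SD + 15.1 = 0, giving V_SD = 0.584 V (the root below V_ov).
I_D = (15.1 − 0.584) / 59.9 = 0.242 mA.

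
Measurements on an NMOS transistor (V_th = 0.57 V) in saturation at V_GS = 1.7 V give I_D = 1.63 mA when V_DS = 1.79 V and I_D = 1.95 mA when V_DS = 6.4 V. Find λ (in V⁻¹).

λ = 0.0461 V⁻¹

With V_GS fixed, I_D ∝ (1 + λ V_DS) in saturation, so I_D2/I_D1 = (1 + λ V_DS2)/(1 + λ V_DS1).
1.95/1.63 = 1.196 = (1 + 6.4 λ)/(1 + 1.79 λ).
Solving: λ (I_D1 V_DS2 − I_D2 V_DS1) = I_D2 − I_D1, so λ = (1.95 − 1.63) / (1.63 × 6.4 − 1.95 × 1.79) = 0.32 / 6.94 = 0.0461 V⁻¹.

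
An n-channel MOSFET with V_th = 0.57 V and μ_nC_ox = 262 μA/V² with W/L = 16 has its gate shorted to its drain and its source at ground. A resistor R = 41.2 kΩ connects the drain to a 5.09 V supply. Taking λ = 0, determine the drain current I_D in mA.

With gate tied to drain, V_GS = V_DS ≥ V_GS − V_th, so the device is in saturation.
k_n = μ_nC_ox · (W/L) = 4.192 mA/V².
KCL at the drain: ½ k_n (V_GS − V_th)² = (V_DD − V_GS)/R.
Let x = V_GS − 0.57. Then 86.4 x² + x − 4.52 = 0, giving x = 0.223 V (positive root), so V_GS = 0.793 V.
I_D = (V_DD − V_GS)/R = (5.09 − 0.793) / 41.2 = 0.104 mA.

I_D = 0.104 mA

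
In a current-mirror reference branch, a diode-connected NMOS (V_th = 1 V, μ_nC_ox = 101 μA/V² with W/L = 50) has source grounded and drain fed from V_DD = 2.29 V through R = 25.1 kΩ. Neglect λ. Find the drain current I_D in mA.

I_D = 0.0460 mA

With gate tied to drain, V_GS = V_DS ≥ V_GS − V_th, so the device is in saturation.
k_n = μ_nC_ox · (W/L) = 5.05 mA/V².
KCL at the drain: ½ k_n (V_GS − V_th)² = (V_DD − V_GS)/R.
Let x = V_GS − 1. Then 63.4 x² + x − 1.29 = 0, giving x = 0.135 V (positive root), so V_GS = 1.13 V.
I_D = (V_DD − V_GS)/R = (2.29 − 1.13) / 25.1 = 0.046 mA.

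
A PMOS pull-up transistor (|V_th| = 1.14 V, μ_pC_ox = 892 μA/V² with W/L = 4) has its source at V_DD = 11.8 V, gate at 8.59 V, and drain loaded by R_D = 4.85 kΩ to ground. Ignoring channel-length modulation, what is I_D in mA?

I_D = 2.36 mA

V_SG = V_DD − V_G = 11.8 − 8.59 = 3.21 V, so V_ov = 3.21 − 1.14 = 2.07 V.
k_p = μ_pC_ox · (W/L) = 3.568 mA/V².
Assume saturation: I_D = ½ k_p V_ov² = 0.5 × 3.568 × 2.07² = 7.64 mA, giving V_SD = V_DD − I_D R_D = 11.8 − 7.64 × 4.85 = -25.3 V.
But -25.3 V < V_ov = 2.07 V, so the device is actually in triode.
In triode I_D = k_p[V_ov V_SD − ½ V_SD²] and I_D = (V_DD − V_SD)/R_D. Equating: 8.65 V_SD² − 36.82 V_SD + 11.8 = 0, giving V_SD = 0.349 V (the root below V_ov).
I_D = (11.8 − 0.349) / 4.85 = 2.36 mA.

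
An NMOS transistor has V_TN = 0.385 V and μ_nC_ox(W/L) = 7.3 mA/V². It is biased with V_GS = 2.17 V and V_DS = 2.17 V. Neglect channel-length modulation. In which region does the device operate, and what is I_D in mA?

Saturation; I_D = 11.6 mA

V_ov = V_GS − V_TN = 2.17 − 0.385 = 1.78 V.
Since V_DS = 2.17 V ≥ V_ov = 1.78 V, the device is in saturation.
I_D = ½ k_n V_ov² = 0.5 × 7.3 × 1.78² = 11.6 mA.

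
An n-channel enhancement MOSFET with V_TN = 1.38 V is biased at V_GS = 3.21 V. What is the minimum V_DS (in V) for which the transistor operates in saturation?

V_DS,sat = 1.83 V

The boundary between triode and saturation is V_DS = V_GS − V_TN = V_ov.
V_ov = 3.21 − 1.38 = 1.83 V.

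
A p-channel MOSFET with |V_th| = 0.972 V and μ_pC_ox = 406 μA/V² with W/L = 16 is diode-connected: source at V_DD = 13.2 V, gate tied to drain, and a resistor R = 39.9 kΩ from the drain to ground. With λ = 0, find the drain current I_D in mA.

With gate tied to drain, V_SG = V_SD ≥ V_SG − |V_th|, so the device is in saturation.
k_p = μ_pC_ox · (W/L) = 6.496 mA/V².
KCL at the drain: ½ k_p (V_SG − |V_th|)² = (V_DD − V_SG)/R.
Let x = V_SG − 0.972. Then 130 x² + x − 12.23 = 0, giving x = 0.303 V (positive root), so V_SG = 1.28 V.
I_D = (V_DD − V_SG)/R = (13.2 − 1.28) / 39.9 = 0.299 mA.

I_D = 0.299 mA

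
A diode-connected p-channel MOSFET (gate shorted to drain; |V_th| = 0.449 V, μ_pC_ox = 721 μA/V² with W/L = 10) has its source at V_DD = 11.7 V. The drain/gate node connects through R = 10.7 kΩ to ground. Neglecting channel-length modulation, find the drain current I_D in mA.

With gate tied to drain, V_SG = V_SD ≥ V_SG − |V_th|, so the device is in saturation.
k_p = μ_pC_ox · (W/L) = 7.21 mA/V².
KCL at the drain: ½ k_p (V_SG − |V_th|)² = (V_DD − V_SG)/R.
Let x = V_SG − 0.449. Then 38.6 x² + x − 11.25 = 0, giving x = 0.527 V (positive root), so V_SG = 0.976 V.
I_D = (V_DD − V_SG)/R = (11.7 − 0.976) / 10.7 = 1 mA.

I_D = 1.00 mA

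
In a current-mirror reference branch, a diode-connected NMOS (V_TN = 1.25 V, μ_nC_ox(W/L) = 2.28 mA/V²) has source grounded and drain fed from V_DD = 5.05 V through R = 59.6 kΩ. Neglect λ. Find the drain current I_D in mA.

With gate tied to drain, V_GS = V_DS ≥ V_GS − V_TN, so the device is in saturation.
KCL at the drain: ½ k_n (V_GS − V_TN)² = (V_DD − V_GS)/R.
Let x = V_GS − 1.25. Then 67.9 x² + x − 3.8 = 0, giving x = 0.229 V (positive root), so V_GS = 1.48 V.
I_D = (V_DD − V_GS)/R = (5.05 − 1.48) / 59.6 = 0.0599 mA.

I_D = 0.0599 mA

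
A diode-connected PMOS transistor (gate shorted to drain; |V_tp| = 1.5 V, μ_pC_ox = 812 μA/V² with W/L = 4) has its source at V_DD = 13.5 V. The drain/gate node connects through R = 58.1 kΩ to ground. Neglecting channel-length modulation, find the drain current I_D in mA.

With gate tied to drain, V_SG = V_SD ≥ V_SG − |V_tp|, so the device is in saturation.
k_p = μ_pC_ox · (W/L) = 3.248 mA/V².
KCL at the drain: ½ k_p (V_SG − |V_tp|)² = (V_DD − V_SG)/R.
Let x = V_SG − 1.5. Then 94.4 x² + x − 12 = 0, giving x = 0.351 V (positive root), so V_SG = 1.85 V.
I_D = (V_DD − V_SG)/R = (13.5 − 1.85) / 58.1 = 0.2 mA.

I_D = 0.200 mA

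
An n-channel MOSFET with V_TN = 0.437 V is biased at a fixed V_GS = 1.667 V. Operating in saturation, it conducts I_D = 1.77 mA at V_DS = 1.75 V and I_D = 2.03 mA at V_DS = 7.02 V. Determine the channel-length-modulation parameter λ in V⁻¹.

λ = 0.0293 V⁻¹

With V_GS fixed, I_D ∝ (1 + λ V_DS) in saturation, so I_D2/I_D1 = (1 + λ V_DS2)/(1 + λ V_DS1).
2.03/1.77 = 1.147 = (1 + 7.02 λ)/(1 + 1.75 λ).
Solving: λ (I_D1 V_DS2 − I_D2 V_DS1) = I_D2 − I_D1, so λ = (2.03 − 1.77) / (1.77 × 7.02 − 2.03 × 1.75) = 0.26 / 8.87 = 0.0293 V⁻¹.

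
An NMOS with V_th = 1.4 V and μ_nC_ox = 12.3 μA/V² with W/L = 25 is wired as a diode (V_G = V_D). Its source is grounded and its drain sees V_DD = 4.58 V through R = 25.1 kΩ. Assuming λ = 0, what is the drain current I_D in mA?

I_D = 0.0953 mA

With gate tied to drain, V_GS = V_DS ≥ V_GS − V_th, so the device is in saturation.
k_n = μ_nC_ox · (W/L) = 0.3075 mA/V².
KCL at the drain: ½ k_n (V_GS − V_th)² = (V_DD − V_GS)/R.
Let x = V_GS − 1.4. Then 3.86 x² + x − 3.18 = 0, giving x = 0.787 V (positive root), so V_GS = 2.19 V.
I_D = (V_DD − V_GS)/R = (4.58 − 2.19) / 25.1 = 0.0953 mA.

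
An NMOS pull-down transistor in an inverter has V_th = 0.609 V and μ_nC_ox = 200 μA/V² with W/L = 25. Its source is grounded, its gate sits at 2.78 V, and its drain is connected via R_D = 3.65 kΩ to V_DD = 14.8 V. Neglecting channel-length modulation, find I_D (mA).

V_GS = V_G = 2.78 V, so V_ov = 2.78 − 0.609 = 2.17 V.
k_n = μ_nC_ox · (W/L) = 5 mA/V².
Assume saturation: I_D = ½ k_n V_ov² = 0.5 × 5 × 2.17² = 11.8 mA, giving V_DS = V_DD − I_D R_D = 14.8 − 11.8 × 3.65 = -28.2 V.
But -28.2 V < V_ov = 2.17 V, so the device is actually in triode.
In triode I_D = k_n[V_ov V_DS − ½ V_DS²] and I_D = (V_DD − V_DS)/R_D. Equating: 9.12 V_DS² − 40.62 V_DS + 14.8 = 0, giving V_DS = 0.4 V (the root below V_ov).
I_D = (14.8 − 0.4) / 3.65 = 3.95 mA.

I_D = 3.95 mA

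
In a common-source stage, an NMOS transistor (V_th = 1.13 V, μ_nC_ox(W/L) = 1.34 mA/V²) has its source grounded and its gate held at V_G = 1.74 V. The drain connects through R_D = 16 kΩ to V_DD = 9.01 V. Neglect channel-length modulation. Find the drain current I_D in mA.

V_GS = V_G = 1.74 V, so V_ov = 1.74 − 1.13 = 0.61 V.
Assume saturation: I_D = ½ k_n V_ov² = 0.5 × 1.34 × 0.61² = 0.249 mA, giving V_DS = V_DD − I_D R_D = 9.01 − 0.249 × 16 = 5.02 V.
V_DS = 5.02 V ≥ V_ov = 0.61 V, confirming saturation.

I_D = 0.249 mA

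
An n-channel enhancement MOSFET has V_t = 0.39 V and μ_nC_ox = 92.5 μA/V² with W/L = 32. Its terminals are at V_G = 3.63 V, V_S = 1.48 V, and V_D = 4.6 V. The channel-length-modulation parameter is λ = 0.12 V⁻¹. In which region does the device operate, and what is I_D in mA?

Saturation; I_D = 6.30 mA

V_GS = V_G − V_S = 3.63 − 1.48 = 2.15 V; V_DS = V_D − V_S = 4.6 − 1.48 = 3.12 V.
k_n = μ_nC_ox · (W/L) = 2.96 mA/V².
V_ov = V_GS − V_t = 2.15 − 0.39 = 1.76 V.
Since V_DS = 3.12 V ≥ V_ov = 1.76 V, the device is in saturation.
I_D = ½ k_n V_ov² (1 + λ V_DS) = 0.5 × 2.96 × 1.76² × (1 + 0.12 × 3.12) = 6.3 mA.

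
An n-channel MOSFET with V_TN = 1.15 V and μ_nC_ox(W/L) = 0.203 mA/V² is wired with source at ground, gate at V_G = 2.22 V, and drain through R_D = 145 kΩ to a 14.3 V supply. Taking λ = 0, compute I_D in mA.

I_D = 0.0944 mA

V_GS = V_G = 2.22 V, so V_ov = 2.22 − 1.15 = 1.07 V.
Assume saturation: I_D = ½ k_n V_ov² = 0.5 × 0.203 × 1.07² = 0.116 mA, giving V_DS = V_DD − I_D R_D = 14.3 − 0.116 × 145 = -2.55 V.
But -2.55 V < V_ov = 1.07 V, so the device is actually in triode.
In triode I_D = k_n[V_ov V_DS − ½ V_DS²] and I_D = (V_DD − V_DS)/R_D. Equating: 14.7 V_DS² − 32.5 V_DS + 14.3 = 0, giving V_DS = 0.607 V (the root below V_ov).
I_D = (14.3 − 0.607) / 145 = 0.0944 mA.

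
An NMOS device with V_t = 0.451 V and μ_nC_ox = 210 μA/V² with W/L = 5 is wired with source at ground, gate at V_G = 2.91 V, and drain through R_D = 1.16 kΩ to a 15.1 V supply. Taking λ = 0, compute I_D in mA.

V_GS = V_G = 2.91 V, so V_ov = 2.91 − 0.451 = 2.46 V.
k_n = μ_nC_ox · (W/L) = 1.05 mA/V².
Assume saturation: I_D = ½ k_n V_ov² = 0.5 × 1.05 × 2.46² = 3.17 mA, giving V_DS = V_DD − I_D R_D = 15.1 − 3.17 × 1.16 = 11.4 V.
V_DS = 11.4 V ≥ V_ov = 2.46 V, confirming saturation.

I_D = 3.17 mA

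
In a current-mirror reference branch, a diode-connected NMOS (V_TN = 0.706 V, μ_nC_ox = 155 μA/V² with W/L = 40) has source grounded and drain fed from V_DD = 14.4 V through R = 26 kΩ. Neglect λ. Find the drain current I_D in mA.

With gate tied to drain, V_GS = V_DS ≥ V_GS − V_TN, so the device is in saturation.
k_n = μ_nC_ox · (W/L) = 6.2 mA/V².
KCL at the drain: ½ k_n (V_GS − V_TN)² = (V_DD − V_GS)/R.
Let x = V_GS − 0.706. Then 80.6 x² + x − 13.69 = 0, giving x = 0.406 V (positive root), so V_GS = 1.11 V.
I_D = (V_DD − V_GS)/R = (14.4 − 1.11) / 26 = 0.511 mA.

I_D = 0.511 mA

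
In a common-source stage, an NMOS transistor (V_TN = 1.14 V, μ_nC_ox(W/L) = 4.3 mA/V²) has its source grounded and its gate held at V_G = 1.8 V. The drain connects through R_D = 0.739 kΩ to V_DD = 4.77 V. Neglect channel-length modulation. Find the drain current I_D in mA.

I_D = 0.937 mA

V_GS = V_G = 1.8 V, so V_ov = 1.8 − 1.14 = 0.66 V.
Assume saturation: I_D = ½ k_n V_ov² = 0.5 × 4.3 × 0.66² = 0.937 mA, giving V_DS = V_DD − I_D R_D = 4.77 − 0.937 × 0.739 = 4.08 V.
V_DS = 4.08 V ≥ V_ov = 0.66 V, confirming saturation.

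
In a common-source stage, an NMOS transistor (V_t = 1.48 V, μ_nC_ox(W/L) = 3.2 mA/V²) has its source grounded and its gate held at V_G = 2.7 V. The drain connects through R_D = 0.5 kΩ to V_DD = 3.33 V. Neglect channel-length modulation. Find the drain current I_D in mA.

I_D = 2.38 mA

V_GS = V_G = 2.7 V, so V_ov = 2.7 − 1.48 = 1.22 V.
Assume saturation: I_D = ½ k_n V_ov² = 0.5 × 3.2 × 1.22² = 2.38 mA, giving V_DS = V_DD − I_D R_D = 3.33 − 2.38 × 0.5 = 2.14 V.
V_DS = 2.14 V ≥ V_ov = 1.22 V, confirming saturation.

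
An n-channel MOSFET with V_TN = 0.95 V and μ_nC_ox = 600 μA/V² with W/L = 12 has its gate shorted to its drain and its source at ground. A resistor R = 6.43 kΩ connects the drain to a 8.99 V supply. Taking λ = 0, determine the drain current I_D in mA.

I_D = 1.16 mA

With gate tied to drain, V_GS = V_DS ≥ V_GS − V_TN, so the device is in saturation.
k_n = μ_nC_ox · (W/L) = 7.2 mA/V².
KCL at the drain: ½ k_n (V_GS − V_TN)² = (V_DD − V_GS)/R.
Let x = V_GS − 0.95. Then 23.1 x² + x − 8.04 = 0, giving x = 0.568 V (positive root), so V_GS = 1.52 V.
I_D = (V_DD − V_GS)/R = (8.99 − 1.52) / 6.43 = 1.16 mA.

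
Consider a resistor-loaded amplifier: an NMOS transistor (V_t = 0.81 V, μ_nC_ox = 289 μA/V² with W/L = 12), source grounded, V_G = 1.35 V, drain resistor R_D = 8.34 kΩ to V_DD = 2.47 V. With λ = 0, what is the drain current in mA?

I_D = 0.275 mA

V_GS = V_G = 1.35 V, so V_ov = 1.35 − 0.81 = 0.54 V.
k_n = μ_nC_ox · (W/L) = 3.468 mA/V².
Assume saturation: I_D = ½ k_n V_ov² = 0.5 × 3.468 × 0.54² = 0.506 mA, giving V_DS = V_DD − I_D R_D = 2.47 − 0.506 × 8.34 = -1.75 V.
But -1.75 V < V_ov = 0.54 V, so the device is actually in triode.
In triode I_D = k_n[V_ov V_DS − ½ V_DS²] and I_D = (V_DD − V_DS)/R_D. Equating: 14.5 V_DS² − 16.62 V_DS + 2.47 = 0, giving V_DS = 0.175 V (the root below V_ov).
I_D = (2.47 − 0.175) / 8.34 = 0.275 mA.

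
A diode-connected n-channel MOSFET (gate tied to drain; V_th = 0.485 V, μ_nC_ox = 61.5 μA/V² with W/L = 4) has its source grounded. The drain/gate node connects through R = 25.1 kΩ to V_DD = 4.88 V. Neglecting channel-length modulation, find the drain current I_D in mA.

I_D = 0.134 mA

With gate tied to drain, V_GS = V_DS ≥ V_GS − V_th, so the device is in saturation.
k_n = μ_nC_ox · (W/L) = 0.246 mA/V².
KCL at the drain: ½ k_n (V_GS − V_th)² = (V_DD − V_GS)/R.
Let x = V_GS − 0.485. Then 3.09 x² + x − 4.395 = 0, giving x = 1.04 V (positive root), so V_GS = 1.53 V.
I_D = (V_DD − V_GS)/R = (4.88 − 1.53) / 25.1 = 0.134 mA.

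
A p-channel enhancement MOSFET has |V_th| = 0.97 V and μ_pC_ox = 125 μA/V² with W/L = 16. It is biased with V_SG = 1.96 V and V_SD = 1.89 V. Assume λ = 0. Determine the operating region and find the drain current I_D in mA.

k_p = μ_pC_ox · (W/L) = 2 mA/V².
V_ov = V_SG − |V_th| = 1.96 − 0.97 = 0.99 V.
Since V_SD = 1.89 V ≥ V_ov = 0.99 V, the device is in saturation.
I_D = ½ k_p V_ov² = 0.5 × 2 × 0.99² = 0.98 mA.

Saturation; I_D = 0.980 mA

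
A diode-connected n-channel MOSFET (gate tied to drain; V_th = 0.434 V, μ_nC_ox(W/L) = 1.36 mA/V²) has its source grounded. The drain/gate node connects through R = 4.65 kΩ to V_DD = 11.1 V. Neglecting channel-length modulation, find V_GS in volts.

With gate tied to drain, V_GS = V_DS ≥ V_GS − V_th, so the device is in saturation.
KCL at the drain: ½ k_n (V_GS − V_th)² = (V_DD − V_GS)/R.
Let x = V_GS − 0.434. Then 3.16 x² + x − 10.67 = 0, giving x = 1.69 V (positive root), so V_GS = 2.12 V.
I_D = (V_DD − V_GS)/R = (11.1 − 2.12) / 4.65 = 1.93 mA.

V_GS = 2.12 V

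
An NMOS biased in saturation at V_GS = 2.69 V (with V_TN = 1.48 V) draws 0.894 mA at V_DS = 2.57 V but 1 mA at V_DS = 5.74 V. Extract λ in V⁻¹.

λ = 0.0414 V⁻¹

With V_GS fixed, I_D ∝ (1 + λ V_DS) in saturation, so I_D2/I_D1 = (1 + λ V_DS2)/(1 + λ V_DS1).
1/0.894 = 1.119 = (1 + 5.74 λ)/(1 + 2.57 λ).
Solving: λ (I_D1 V_DS2 − I_D2 V_DS1) = I_D2 − I_D1, so λ = (1 − 0.894) / (0.894 × 5.74 − 1 × 2.57) = 0.106 / 2.56 = 0.0414 V⁻¹.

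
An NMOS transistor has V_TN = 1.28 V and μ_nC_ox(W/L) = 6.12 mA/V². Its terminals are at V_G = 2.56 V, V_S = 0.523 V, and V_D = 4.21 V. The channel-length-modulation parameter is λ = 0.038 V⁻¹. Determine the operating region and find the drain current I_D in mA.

V_GS = V_G − V_S = 2.56 − 0.523 = 2.04 V; V_DS = V_D − V_S = 4.21 − 0.523 = 3.69 V.
V_ov = V_GS − V_TN = 2.04 − 1.28 = 0.757 V.
Since V_DS = 3.69 V ≥ V_ov = 0.757 V, the device is in saturation.
I_D = ½ k_n V_ov² (1 + λ V_DS) = 0.5 × 6.12 × 0.757² × (1 + 0.038 × 3.69) = 2 mA.

Saturation; I_D = 2.00 mA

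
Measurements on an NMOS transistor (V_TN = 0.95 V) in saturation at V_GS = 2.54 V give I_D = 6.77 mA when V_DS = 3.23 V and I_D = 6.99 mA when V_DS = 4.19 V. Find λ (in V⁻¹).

With V_GS fixed, I_D ∝ (1 + λ V_DS) in saturation, so I_D2/I_D1 = (1 + λ V_DS2)/(1 + λ V_DS1).
6.99/6.77 = 1.032 = (1 + 4.19 λ)/(1 + 3.23 λ).
Solving: λ (I_D1 V_DS2 − I_D2 V_DS1) = I_D2 − I_D1, so λ = (6.99 − 6.77) / (6.77 × 4.19 − 6.99 × 3.23) = 0.22 / 5.79 = 0.038 V⁻¹.

λ = 0.0380 V⁻¹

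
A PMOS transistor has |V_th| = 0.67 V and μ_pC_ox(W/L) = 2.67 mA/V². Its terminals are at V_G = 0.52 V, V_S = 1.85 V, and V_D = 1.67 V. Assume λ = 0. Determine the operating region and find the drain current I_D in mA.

V_SG = V_S − V_G = 1.85 − 0.52 = 1.33 V; V_SD = V_S − V_D = 1.85 − 1.67 = 0.18 V.
V_ov = V_SG − |V_th| = 1.33 − 0.67 = 0.66 V.
Since V_SD = 0.18 V < V_ov = 0.66 V, the device is in the triode region.
I_D = k_p [V_ov · V_SD − ½ V_SD²] = 2.67 × [0.66 × 0.18 − 0.5 × 0.18²] = 0.274 mA.

Triode; I_D = 0.274 mA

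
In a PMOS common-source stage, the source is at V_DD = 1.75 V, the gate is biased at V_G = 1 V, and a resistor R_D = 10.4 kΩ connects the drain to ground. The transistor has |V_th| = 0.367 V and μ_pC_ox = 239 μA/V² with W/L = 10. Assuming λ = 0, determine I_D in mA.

I_D = 0.146 mA

V_SG = V_DD − V_G = 1.75 − 1 = 0.75 V, so V_ov = 0.75 − 0.367 = 0.383 V.
k_p = μ_pC_ox · (W/L) = 2.39 mA/V².
Assume saturation: I_D = ½ k_p V_ov² = 0.5 × 2.39 × 0.383² = 0.175 mA, giving V_SD = V_DD − I_D R_D = 1.75 − 0.175 × 10.4 = -0.0731 V.
But -0.0731 V < V_ov = 0.383 V, so the device is actually in triode.
In triode I_D = k_p[V_ov V_SD − ½ V_SD²] and I_D = (V_DD − V_SD)/R_D. Equating: 12.4 V_SD² − 10.52 V_SD + 1.75 = 0, giving V_SD = 0.227 V (the root below V_ov).
I_D = (1.75 − 0.227) / 10.4 = 0.146 mA.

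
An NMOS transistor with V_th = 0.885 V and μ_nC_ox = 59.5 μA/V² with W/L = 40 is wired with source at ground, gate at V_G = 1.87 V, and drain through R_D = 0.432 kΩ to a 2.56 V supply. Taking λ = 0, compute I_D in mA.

V_GS = V_G = 1.87 V, so V_ov = 1.87 − 0.885 = 0.985 V.
k_n = μ_nC_ox · (W/L) = 2.38 mA/V².
Assume saturation: I_D = ½ k_n V_ov² = 0.5 × 2.38 × 0.985² = 1.15 mA, giving V_DS = V_DD − I_D R_D = 2.56 − 1.15 × 0.432 = 2.06 V.
V_DS = 2.06 V ≥ V_ov = 0.985 V, confirming saturation.

I_D = 1.15 mA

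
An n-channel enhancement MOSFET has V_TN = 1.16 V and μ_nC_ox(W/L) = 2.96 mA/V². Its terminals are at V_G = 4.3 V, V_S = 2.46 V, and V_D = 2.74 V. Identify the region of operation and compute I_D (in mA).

V_GS = V_G − V_S = 4.3 − 2.46 = 1.84 V; V_DS = V_D − V_S = 2.74 − 2.46 = 0.28 V.
V_ov = V_GS − V_TN = 1.84 − 1.16 = 0.68 V.
Since V_DS = 0.28 V < V_ov = 0.68 V, the device is in the triode region.
I_D = k_n [V_ov · V_DS − ½ V_DS²] = 2.96 × [0.68 × 0.28 − 0.5 × 0.28²] = 0.448 mA.

Triode; I_D = 0.448 mA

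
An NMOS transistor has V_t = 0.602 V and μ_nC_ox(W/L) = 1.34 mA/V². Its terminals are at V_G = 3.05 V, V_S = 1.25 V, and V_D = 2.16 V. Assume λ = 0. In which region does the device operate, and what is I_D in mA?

Triode; I_D = 0.906 mA

V_GS = V_G − V_S = 3.05 − 1.25 = 1.8 V; V_DS = V_D − V_S = 2.16 − 1.25 = 0.91 V.
V_ov = V_GS − V_t = 1.8 − 0.602 = 1.2 V.
Since V_DS = 0.91 V < V_ov = 1.2 V, the device is in the triode region.
I_D = k_n [V_ov · V_DS − ½ V_DS²] = 1.34 × [1.2 × 0.91 − 0.5 × 0.91²] = 0.906 mA.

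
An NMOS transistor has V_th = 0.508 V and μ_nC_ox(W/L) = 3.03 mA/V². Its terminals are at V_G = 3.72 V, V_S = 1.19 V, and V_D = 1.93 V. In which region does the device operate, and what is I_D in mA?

Triode; I_D = 3.70 mA

V_GS = V_G − V_S = 3.72 − 1.19 = 2.53 V; V_DS = V_D − V_S = 1.93 − 1.19 = 0.74 V.
V_ov = V_GS − V_th = 2.53 − 0.508 = 2.02 V.
Since V_DS = 0.74 V < V_ov = 2.02 V, the device is in the triode region.
I_D = k_n [V_ov · V_DS − ½ V_DS²] = 3.03 × [2.02 × 0.74 − 0.5 × 0.74²] = 3.7 mA.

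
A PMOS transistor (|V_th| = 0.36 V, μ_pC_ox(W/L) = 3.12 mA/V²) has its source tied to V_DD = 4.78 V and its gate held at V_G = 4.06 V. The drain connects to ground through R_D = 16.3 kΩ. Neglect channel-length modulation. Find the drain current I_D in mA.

V_SG = V_DD − V_G = 4.78 − 4.06 = 0.72 V, so V_ov = 0.72 − 0.36 = 0.36 V.
Assume saturation: I_D = ½ k_p V_ov² = 0.5 × 3.12 × 0.36² = 0.202 mA, giving V_SD = V_DD − I_D R_D = 4.78 − 0.202 × 16.3 = 1.48 V.
V_SD = 1.48 V ≥ V_ov = 0.36 V, confirming saturation.

I_D = 0.202 mA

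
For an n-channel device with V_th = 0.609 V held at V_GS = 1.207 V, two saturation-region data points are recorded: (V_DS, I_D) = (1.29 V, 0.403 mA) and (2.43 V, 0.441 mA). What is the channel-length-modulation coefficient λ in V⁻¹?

With V_GS fixed, I_D ∝ (1 + λ V_DS) in saturation, so I_D2/I_D1 = (1 + λ V_DS2)/(1 + λ V_DS1).
0.441/0.403 = 1.094 = (1 + 2.43 λ)/(1 + 1.29 λ).
Solving: λ (I_D1 V_DS2 − I_D2 V_DS1) = I_D2 − I_D1, so λ = (0.441 − 0.403) / (0.403 × 2.43 − 0.441 × 1.29) = 0.038 / 0.41 = 0.0926 V⁻¹.

λ = 0.0926 V⁻¹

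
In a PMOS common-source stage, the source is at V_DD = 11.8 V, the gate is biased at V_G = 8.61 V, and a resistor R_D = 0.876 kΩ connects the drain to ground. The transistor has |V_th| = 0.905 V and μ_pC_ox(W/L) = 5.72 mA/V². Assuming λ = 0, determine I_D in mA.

I_D = 12.0 mA

V_SG = V_DD − V_G = 11.8 − 8.61 = 3.19 V, so V_ov = 3.19 − 0.905 = 2.29 V.
Assume saturation: I_D = ½ k_p V_ov² = 0.5 × 5.72 × 2.29² = 14.9 mA, giving V_SD = V_DD − I_D R_D = 11.8 − 14.9 × 0.876 = -1.28 V.
But -1.28 V < V_ov = 2.29 V, so the device is actually in triode.
In triode I_D = k_p[V_ov V_SD − ½ V_SD²] and I_D = (V_DD − V_SD)/R_D. Equating: 2.51 V_SD² − 12.45 V_SD + 11.8 = 0, giving V_SD = 1.27 V (the root below V_ov).
I_D = (11.8 − 1.27) / 0.876 = 12 mA.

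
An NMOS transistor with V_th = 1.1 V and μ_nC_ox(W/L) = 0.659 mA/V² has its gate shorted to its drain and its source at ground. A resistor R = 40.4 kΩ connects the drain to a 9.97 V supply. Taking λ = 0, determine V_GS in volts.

V_GS = 1.88 V

With gate tied to drain, V_GS = V_DS ≥ V_GS − V_th, so the device is in saturation.
KCL at the drain: ½ k_n (V_GS − V_th)² = (V_DD − V_GS)/R.
Let x = V_GS − 1.1. Then 13.3 x² + x − 8.87 = 0, giving x = 0.78 V (positive root), so V_GS = 1.88 V.
I_D = (V_DD − V_GS)/R = (9.97 − 1.88) / 40.4 = 0.2 mA.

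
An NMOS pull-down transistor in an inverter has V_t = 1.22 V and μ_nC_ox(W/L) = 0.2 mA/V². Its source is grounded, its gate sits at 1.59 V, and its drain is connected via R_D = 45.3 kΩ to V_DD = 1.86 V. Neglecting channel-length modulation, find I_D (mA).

V_GS = V_G = 1.59 V, so V_ov = 1.59 − 1.22 = 0.37 V.
Assume saturation: I_D = ½ k_n V_ov² = 0.5 × 0.2 × 0.37² = 0.0137 mA, giving V_DS = V_DD − I_D R_D = 1.86 − 0.0137 × 45.3 = 1.24 V.
V_DS = 1.24 V ≥ V_ov = 0.37 V, confirming saturation.

I_D = 0.0137 mA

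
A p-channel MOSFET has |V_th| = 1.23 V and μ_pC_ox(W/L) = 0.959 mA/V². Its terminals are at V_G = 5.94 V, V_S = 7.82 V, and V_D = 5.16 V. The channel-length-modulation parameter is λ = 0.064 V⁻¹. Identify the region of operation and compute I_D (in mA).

Saturation; I_D = 0.237 mA

V_SG = V_S − V_G = 7.82 − 5.94 = 1.88 V; V_SD = V_S − V_D = 7.82 − 5.16 = 2.66 V.
V_ov = V_SG − |V_th| = 1.88 − 1.23 = 0.65 V.
Since V_SD = 2.66 V ≥ V_ov = 0.65 V, the device is in saturation.
I_D = ½ k_p V_ov² (1 + λ V_SD) = 0.5 × 0.959 × 0.65² × (1 + 0.064 × 2.66) = 0.237 mA.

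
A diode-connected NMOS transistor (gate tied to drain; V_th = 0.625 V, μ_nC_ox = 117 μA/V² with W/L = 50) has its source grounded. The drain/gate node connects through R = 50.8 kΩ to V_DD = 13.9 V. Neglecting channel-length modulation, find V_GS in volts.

V_GS = 0.921 V

With gate tied to drain, V_GS = V_DS ≥ V_GS − V_th, so the device is in saturation.
k_n = μ_nC_ox · (W/L) = 5.85 mA/V².
KCL at the drain: ½ k_n (V_GS − V_th)² = (V_DD − V_GS)/R.
Let x = V_GS − 0.625. Then 149 x² + x − 13.28 = 0, giving x = 0.296 V (positive root), so V_GS = 0.921 V.
I_D = (V_DD − V_GS)/R = (13.9 − 0.921) / 50.8 = 0.256 mA.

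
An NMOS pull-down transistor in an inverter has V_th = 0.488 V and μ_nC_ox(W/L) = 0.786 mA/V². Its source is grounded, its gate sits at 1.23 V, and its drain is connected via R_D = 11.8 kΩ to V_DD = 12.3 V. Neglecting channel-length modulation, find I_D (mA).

I_D = 0.216 mA

V_GS = V_G = 1.23 V, so V_ov = 1.23 − 0.488 = 0.742 V.
Assume saturation: I_D = ½ k_n V_ov² = 0.5 × 0.786 × 0.742² = 0.216 mA, giving V_DS = V_DD − I_D R_D = 12.3 − 0.216 × 11.8 = 9.75 V.
V_DS = 9.75 V ≥ V_ov = 0.742 V, confirming saturation.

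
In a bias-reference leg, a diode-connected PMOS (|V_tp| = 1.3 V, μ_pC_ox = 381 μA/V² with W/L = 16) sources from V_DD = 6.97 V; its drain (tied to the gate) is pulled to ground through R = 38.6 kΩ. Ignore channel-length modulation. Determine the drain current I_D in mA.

I_D = 0.141 mA

With gate tied to drain, V_SG = V_SD ≥ V_SG − |V_tp|, so the device is in saturation.
k_p = μ_pC_ox · (W/L) = 6.096 mA/V².
KCL at the drain: ½ k_p (V_SG − |V_tp|)² = (V_DD − V_SG)/R.
Let x = V_SG − 1.3. Then 118 x² + x − 5.67 = 0, giving x = 0.215 V (positive root), so V_SG = 1.52 V.
I_D = (V_DD − V_SG)/R = (6.97 − 1.52) / 38.6 = 0.141 mA.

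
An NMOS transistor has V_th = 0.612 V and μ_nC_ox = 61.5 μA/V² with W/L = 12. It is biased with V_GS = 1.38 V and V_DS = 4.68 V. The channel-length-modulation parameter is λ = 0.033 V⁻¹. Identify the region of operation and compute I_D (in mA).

k_n = μ_nC_ox · (W/L) = 0.738 mA/V².
V_ov = V_GS − V_th = 1.38 − 0.612 = 0.768 V.
Since V_DS = 4.68 V ≥ V_ov = 0.768 V, the device is in saturation.
I_D = ½ k_n V_ov² (1 + λ V_DS) = 0.5 × 0.738 × 0.768² × (1 + 0.033 × 4.68) = 0.251 mA.

Saturation; I_D = 0.251 mA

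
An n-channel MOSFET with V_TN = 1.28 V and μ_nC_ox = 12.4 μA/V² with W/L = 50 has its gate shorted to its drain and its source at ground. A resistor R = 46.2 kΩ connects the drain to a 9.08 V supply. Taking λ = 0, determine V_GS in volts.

With gate tied to drain, V_GS = V_DS ≥ V_GS − V_TN, so the device is in saturation.
k_n = μ_nC_ox · (W/L) = 0.62 mA/V².
KCL at the drain: ½ k_n (V_GS − V_TN)² = (V_DD − V_GS)/R.
Let x = V_GS − 1.28. Then 14.3 x² + x − 7.8 = 0, giving x = 0.704 V (positive root), so V_GS = 1.98 V.
I_D = (V_DD − V_GS)/R = (9.08 − 1.98) / 46.2 = 0.154 mA.

V_GS = 1.98 V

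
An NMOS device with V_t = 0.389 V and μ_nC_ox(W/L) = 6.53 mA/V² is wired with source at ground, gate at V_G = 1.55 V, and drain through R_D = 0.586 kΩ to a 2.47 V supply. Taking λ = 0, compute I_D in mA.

V_GS = V_G = 1.55 V, so V_ov = 1.55 − 0.389 = 1.16 V.
Assume saturation: I_D = ½ k_n V_ov² = 0.5 × 6.53 × 1.16² = 4.4 mA, giving V_DS = V_DD − I_D R_D = 2.47 − 4.4 × 0.586 = -0.109 V.
But -0.109 V < V_ov = 1.16 V, so the device is actually in triode.
In triode I_D = k_n[V_ov V_DS − ½ V_DS²] and I_D = (V_DD − V_DS)/R_D. Equating: 1.91 V_DS² − 5.443 V_DS + 2.47 = 0, giving V_DS = 0.567 V (the root below V_ov).
I_D = (2.47 − 0.567) / 0.586 = 3.25 mA.

I_D = 3.25 mA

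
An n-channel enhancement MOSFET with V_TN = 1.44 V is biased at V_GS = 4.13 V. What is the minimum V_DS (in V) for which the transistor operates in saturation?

The boundary between triode and saturation is V_DS = V_GS − V_TN = V_ov.
V_ov = 4.13 − 1.44 = 2.69 V.

V_DS,sat = 2.69 V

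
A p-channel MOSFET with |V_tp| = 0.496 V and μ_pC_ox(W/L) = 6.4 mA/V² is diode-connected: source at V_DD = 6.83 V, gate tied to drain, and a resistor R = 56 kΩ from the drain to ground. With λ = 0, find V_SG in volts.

V_SG = 0.681 V

With gate tied to drain, V_SG = V_SD ≥ V_SG − |V_tp|, so the device is in saturation.
KCL at the drain: ½ k_p (V_SG − |V_tp|)² = (V_DD − V_SG)/R.
Let x = V_SG − 0.496. Then 179 x² + x − 6.334 = 0, giving x = 0.185 V (positive root), so V_SG = 0.681 V.
I_D = (V_DD − V_SG)/R = (6.83 − 0.681) / 56 = 0.11 mA.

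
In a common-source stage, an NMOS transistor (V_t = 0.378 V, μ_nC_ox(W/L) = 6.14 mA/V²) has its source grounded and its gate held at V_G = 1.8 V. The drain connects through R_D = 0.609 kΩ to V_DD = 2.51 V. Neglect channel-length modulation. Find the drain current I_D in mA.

I_D = 3.37 mA

V_GS = V_G = 1.8 V, so V_ov = 1.8 − 0.378 = 1.42 V.
Assume saturation: I_D = ½ k_n V_ov² = 0.5 × 6.14 × 1.42² = 6.21 mA, giving V_DS = V_DD − I_D R_D = 2.51 − 6.21 × 0.609 = -1.27 V.
But -1.27 V < V_ov = 1.42 V, so the device is actually in triode.
In triode I_D = k_n[V_ov V_DS − ½ V_DS²] and I_D = (V_DD − V_DS)/R_D. Equating: 1.87 V_DS² − 6.317 V_DS + 2.51 = 0, giving V_DS = 0.46 V (the root below V_ov).
I_D = (2.51 − 0.46) / 0.609 = 3.37 mA.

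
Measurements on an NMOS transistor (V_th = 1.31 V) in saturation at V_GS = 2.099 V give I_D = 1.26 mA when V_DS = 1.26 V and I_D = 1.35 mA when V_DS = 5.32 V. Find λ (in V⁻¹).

λ = 0.0180 V⁻¹

With V_GS fixed, I_D ∝ (1 + λ V_DS) in saturation, so I_D2/I_D1 = (1 + λ V_DS2)/(1 + λ V_DS1).
1.35/1.26 = 1.071 = (1 + 5.32 λ)/(1 + 1.26 λ).
Solving: λ (I_D1 V_DS2 − I_D2 V_DS1) = I_D2 − I_D1, so λ = (1.35 − 1.26) / (1.26 × 5.32 − 1.35 × 1.26) = 0.09 / 5 = 0.018 V⁻¹.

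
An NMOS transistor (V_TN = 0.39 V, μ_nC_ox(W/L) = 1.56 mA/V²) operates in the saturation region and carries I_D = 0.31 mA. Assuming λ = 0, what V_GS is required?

In saturation I_D = ½ k_n (V_GS − V_TN)², so V_GS − V_TN = √(2 I_D / k_n) = √(2 × 0.31 / 1.56) = 0.63 V.
V_GS = 0.39 + 0.63 = 1.02 V.

V_GS = 1.02 V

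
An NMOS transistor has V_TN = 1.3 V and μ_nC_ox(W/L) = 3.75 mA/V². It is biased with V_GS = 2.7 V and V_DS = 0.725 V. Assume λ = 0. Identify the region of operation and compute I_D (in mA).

Triode; I_D = 2.82 mA

V_ov = V_GS − V_TN = 2.7 − 1.3 = 1.4 V.
Since V_DS = 0.725 V < V_ov = 1.4 V, the device is in the triode region.
I_D = k_n [V_ov · V_DS − ½ V_DS²] = 3.75 × [1.4 × 0.725 − 0.5 × 0.725²] = 2.82 mA.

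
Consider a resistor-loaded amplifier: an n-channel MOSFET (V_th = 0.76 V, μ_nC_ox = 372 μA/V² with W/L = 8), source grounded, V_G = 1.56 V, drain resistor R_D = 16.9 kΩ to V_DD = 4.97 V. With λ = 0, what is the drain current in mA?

V_GS = V_G = 1.56 V, so V_ov = 1.56 − 0.76 = 0.8 V.
k_n = μ_nC_ox · (W/L) = 2.976 mA/V².
Assume saturation: I_D = ½ k_n V_ov² = 0.5 × 2.976 × 0.8² = 0.952 mA, giving V_DS = V_DD − I_D R_D = 4.97 − 0.952 × 16.9 = -11.1 V.
But -11.1 V < V_ov = 0.8 V, so the device is actually in triode.
In triode I_D = k_n[V_ov V_DS − ½ V_DS²] and I_D = (V_DD − V_DS)/R_D. Equating: 25.1 V_DS² − 41.24 V_DS + 4.97 = 0, giving V_DS = 0.131 V (the root below V_ov).
I_D = (4.97 − 0.131) / 16.9 = 0.286 mA.

I_D = 0.286 mA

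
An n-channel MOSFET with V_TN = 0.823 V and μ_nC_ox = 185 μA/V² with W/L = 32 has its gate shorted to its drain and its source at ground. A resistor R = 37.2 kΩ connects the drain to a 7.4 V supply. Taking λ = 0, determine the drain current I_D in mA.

With gate tied to drain, V_GS = V_DS ≥ V_GS − V_TN, so the device is in saturation.
k_n = μ_nC_ox · (W/L) = 5.92 mA/V².
KCL at the drain: ½ k_n (V_GS − V_TN)² = (V_DD − V_GS)/R.
Let x = V_GS − 0.823. Then 110 x² + x − 6.577 = 0, giving x = 0.24 V (positive root), so V_GS = 1.06 V.
I_D = (V_DD − V_GS)/R = (7.4 − 1.06) / 37.2 = 0.17 mA.

I_D = 0.170 mA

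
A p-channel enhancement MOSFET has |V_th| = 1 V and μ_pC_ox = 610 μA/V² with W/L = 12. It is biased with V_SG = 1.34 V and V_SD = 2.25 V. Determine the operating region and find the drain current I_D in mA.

Saturation; I_D = 0.423 mA

k_p = μ_pC_ox · (W/L) = 7.32 mA/V².
V_ov = V_SG − |V_th| = 1.34 − 1 = 0.34 V.
Since V_SD = 2.25 V ≥ V_ov = 0.34 V, the device is in saturation.
I_D = ½ k_p V_ov² = 0.5 × 7.32 × 0.34² = 0.423 mA.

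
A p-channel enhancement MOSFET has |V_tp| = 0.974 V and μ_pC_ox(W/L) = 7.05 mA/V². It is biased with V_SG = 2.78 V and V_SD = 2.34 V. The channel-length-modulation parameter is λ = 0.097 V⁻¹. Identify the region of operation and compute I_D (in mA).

Saturation; I_D = 14.1 mA

V_ov = V_SG − |V_tp| = 2.78 − 0.974 = 1.81 V.
Since V_SD = 2.34 V ≥ V_ov = 1.81 V, the device is in saturation.
I_D = ½ k_p V_ov² (1 + λ V_SD) = 0.5 × 7.05 × 1.81² × (1 + 0.097 × 2.34) = 14.1 mA.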